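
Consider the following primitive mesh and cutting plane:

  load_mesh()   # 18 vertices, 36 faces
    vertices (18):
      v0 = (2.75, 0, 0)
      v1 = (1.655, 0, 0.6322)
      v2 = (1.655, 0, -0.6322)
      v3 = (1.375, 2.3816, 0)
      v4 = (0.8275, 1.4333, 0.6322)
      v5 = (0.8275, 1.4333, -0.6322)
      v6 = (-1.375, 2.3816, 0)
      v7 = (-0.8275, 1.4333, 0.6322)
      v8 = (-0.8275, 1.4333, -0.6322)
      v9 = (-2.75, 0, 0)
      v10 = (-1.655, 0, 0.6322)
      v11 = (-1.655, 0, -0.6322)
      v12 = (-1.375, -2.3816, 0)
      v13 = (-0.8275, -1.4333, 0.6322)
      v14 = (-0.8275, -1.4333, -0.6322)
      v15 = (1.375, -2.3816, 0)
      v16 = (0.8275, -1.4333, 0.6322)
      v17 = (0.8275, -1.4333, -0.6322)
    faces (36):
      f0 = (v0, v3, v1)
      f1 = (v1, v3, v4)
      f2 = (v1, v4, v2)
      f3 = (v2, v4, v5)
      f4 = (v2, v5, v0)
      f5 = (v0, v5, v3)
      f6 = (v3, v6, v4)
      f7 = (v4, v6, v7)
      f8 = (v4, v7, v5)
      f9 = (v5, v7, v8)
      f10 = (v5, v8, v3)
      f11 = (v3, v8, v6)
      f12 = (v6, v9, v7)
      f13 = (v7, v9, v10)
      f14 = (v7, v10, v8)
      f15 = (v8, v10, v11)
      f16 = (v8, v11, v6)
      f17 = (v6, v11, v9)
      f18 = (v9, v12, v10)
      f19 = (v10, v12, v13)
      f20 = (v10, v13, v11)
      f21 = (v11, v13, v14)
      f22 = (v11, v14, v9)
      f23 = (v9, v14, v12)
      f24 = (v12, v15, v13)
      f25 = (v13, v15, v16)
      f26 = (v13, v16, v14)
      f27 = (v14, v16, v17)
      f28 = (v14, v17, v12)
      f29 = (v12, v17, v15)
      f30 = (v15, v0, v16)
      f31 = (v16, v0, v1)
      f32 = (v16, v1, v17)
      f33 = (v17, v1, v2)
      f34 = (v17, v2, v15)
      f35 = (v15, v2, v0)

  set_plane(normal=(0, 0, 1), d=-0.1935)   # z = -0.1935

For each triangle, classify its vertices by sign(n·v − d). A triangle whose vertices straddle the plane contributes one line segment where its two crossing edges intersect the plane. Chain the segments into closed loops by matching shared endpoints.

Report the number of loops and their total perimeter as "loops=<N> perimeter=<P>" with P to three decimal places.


Straddling triangles (24 of 36):
  (v1,v4,v2) [++-] → (1.36789, 0.497302, -0.1935)–(1.655, 0, -0.1935)  len=0.5742
  (v2,v4,v5) [-+-] → (1.36789, 0.497302, -0.1935)–(0.8275, 1.4333, -0.1935)  len=1.0808
  (v2,v5,v0) [--+] → (2.16157, 0.438696, -0.1935)–(2.41485, 0, -0.1935)  len=0.5066
  (v0,v5,v3) [+-+] → (2.16157, 0.438696, -0.1935)–(1.20742, 2.09135, -0.1935)  len=1.9083
  (v4,v7,v5) [++-] → (0.253276, 1.4333, -0.1935)–(0.8275, 1.4333, -0.1935)  len=0.5742
  (v5,v7,v8) [-+-] → (0.253276, 1.4333, -0.1935)–(-0.8275, 1.4333, -0.1935)  len=1.0808
  (v5,v8,v3) [--+] → (0.700872, 2.09135, -0.1935)–(1.20742, 2.09135, -0.1935)  len=0.5066
  (v3,v8,v6) [+-+] → (0.700872, 2.09135, -0.1935)–(-1.20742, 2.09135, -0.1935)  len=1.9083
  (v7,v10,v8) [++-] → (-1.11461, 0.935998, -0.1935)–(-0.8275, 1.4333, -0.1935)  len=0.5742
  (v8,v10,v11) [-+-] → (-1.11461, 0.935998, -0.1935)–(-1.655, 0, -0.1935)  len=1.0808
  (v8,v11,v6) [--+] → (-1.4607, 1.65265, -0.1935)–(-1.20742, 2.09135, -0.1935)  len=0.5066
  (v6,v11,v9) [+-+] → (-1.4607, 1.65265, -0.1935)–(-2.41485, 0, -0.1935)  len=1.9083
  (v10,v13,v11) [++-] → (-1.36789, -0.497302, -0.1935)–(-1.655, 0, -0.1935)  len=0.5742
  (v11,v13,v14) [-+-] → (-1.36789, -0.497302, -0.1935)–(-0.8275, -1.4333, -0.1935)  len=1.0808
  (v11,v14,v9) [--+] → (-2.16157, -0.438696, -0.1935)–(-2.41485, 0, -0.1935)  len=0.5066
  (v9,v14,v12) [+-+] → (-2.16157, -0.438696, -0.1935)–(-1.20742, -2.09135, -0.1935)  len=1.9083
  (v13,v16,v14) [++-] → (-0.253276, -1.4333, -0.1935)–(-0.8275, -1.4333, -0.1935)  len=0.5742
  (v14,v16,v17) [-+-] → (-0.253276, -1.4333, -0.1935)–(0.8275, -1.4333, -0.1935)  len=1.0808
  (v14,v17,v12) [--+] → (-0.700872, -2.09135, -0.1935)–(-1.20742, -2.09135, -0.1935)  len=0.5066
  (v12,v17,v15) [+-+] → (-0.700872, -2.09135, -0.1935)–(1.20742, -2.09135, -0.1935)  len=1.9083
  (v16,v1,v17) [++-] → (1.11461, -0.935998, -0.1935)–(0.8275, -1.4333, -0.1935)  len=0.5742
  (v17,v1,v2) [-+-] → (1.11461, -0.935998, -0.1935)–(1.655, 0, -0.1935)  len=1.0808
  (v17,v2,v15) [--+] → (1.4607, -1.65265, -0.1935)–(1.20742, -2.09135, -0.1935)  len=0.5066
  (v15,v2,v0) [+-+] → (1.4607, -1.65265, -0.1935)–(2.41485, 0, -0.1935)  len=1.9083

Chained into 2 loop(s):
  loop 1: 12 segments, perimeter = 9.9301
  loop 2: 12 segments, perimeter = 14.4892
Total perimeter = 24.419

loops=2 perimeter=24.419


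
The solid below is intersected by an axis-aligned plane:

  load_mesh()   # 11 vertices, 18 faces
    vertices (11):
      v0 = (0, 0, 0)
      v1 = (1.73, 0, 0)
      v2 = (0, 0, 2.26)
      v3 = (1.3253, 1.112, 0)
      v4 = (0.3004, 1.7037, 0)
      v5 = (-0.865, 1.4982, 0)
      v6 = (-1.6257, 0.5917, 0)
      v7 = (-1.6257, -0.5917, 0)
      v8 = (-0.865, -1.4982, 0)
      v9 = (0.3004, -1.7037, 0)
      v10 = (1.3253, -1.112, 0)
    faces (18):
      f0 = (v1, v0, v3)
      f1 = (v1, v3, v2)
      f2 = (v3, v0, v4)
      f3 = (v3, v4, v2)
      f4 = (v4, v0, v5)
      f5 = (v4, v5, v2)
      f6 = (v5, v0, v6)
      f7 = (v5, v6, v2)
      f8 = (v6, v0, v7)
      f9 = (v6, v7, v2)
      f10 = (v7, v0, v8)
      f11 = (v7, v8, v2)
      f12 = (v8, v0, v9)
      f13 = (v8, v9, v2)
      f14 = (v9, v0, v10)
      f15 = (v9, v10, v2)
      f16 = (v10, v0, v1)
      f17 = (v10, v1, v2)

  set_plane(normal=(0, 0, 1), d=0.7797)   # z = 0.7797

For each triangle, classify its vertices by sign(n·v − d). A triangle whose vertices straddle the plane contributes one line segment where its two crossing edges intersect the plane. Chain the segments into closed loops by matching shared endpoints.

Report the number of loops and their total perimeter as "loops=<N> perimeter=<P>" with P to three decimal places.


loops=1 perimeter=6.976

Straddling triangles (9 of 18):
  (v1,v3,v2) [--+] → (0.868071, 0.72836, 0.7797)–(1.13315, 0, 0.7797)  len=0.7751
  (v3,v4,v2) [--+] → (0.196762, 1.11592, 0.7797)–(0.868071, 0.72836, 0.7797)  len=0.7752
  (v4,v5,v2) [--+] → (-0.566575, 0.981321, 0.7797)–(0.196762, 1.11592, 0.7797)  len=0.7751
  (v5,v6,v2) [--+] → (-1.06483, 0.387563, 0.7797)–(-0.566575, 0.981321, 0.7797)  len=0.7751
  (v6,v7,v2) [--+] → (-1.06483, -0.387563, 0.7797)–(-1.06483, 0.387563, 0.7797)  len=0.7751
  (v7,v8,v2) [--+] → (-0.566575, -0.981321, 0.7797)–(-1.06483, -0.387563, 0.7797)  len=0.7751
  (v8,v9,v2) [--+] → (0.196762, -1.11592, 0.7797)–(-0.566575, -0.981321, 0.7797)  len=0.7751
  (v9,v10,v2) [--+] → (0.868071, -0.72836, 0.7797)–(0.196762, -1.11592, 0.7797)  len=0.7752
  (v10,v1,v2) [--+] → (1.13315, 0, 0.7797)–(0.868071, -0.72836, 0.7797)  len=0.7751

Chained into 1 loop(s):
  loop 1: 9 segments, perimeter = 6.9761
Total perimeter = 6.976


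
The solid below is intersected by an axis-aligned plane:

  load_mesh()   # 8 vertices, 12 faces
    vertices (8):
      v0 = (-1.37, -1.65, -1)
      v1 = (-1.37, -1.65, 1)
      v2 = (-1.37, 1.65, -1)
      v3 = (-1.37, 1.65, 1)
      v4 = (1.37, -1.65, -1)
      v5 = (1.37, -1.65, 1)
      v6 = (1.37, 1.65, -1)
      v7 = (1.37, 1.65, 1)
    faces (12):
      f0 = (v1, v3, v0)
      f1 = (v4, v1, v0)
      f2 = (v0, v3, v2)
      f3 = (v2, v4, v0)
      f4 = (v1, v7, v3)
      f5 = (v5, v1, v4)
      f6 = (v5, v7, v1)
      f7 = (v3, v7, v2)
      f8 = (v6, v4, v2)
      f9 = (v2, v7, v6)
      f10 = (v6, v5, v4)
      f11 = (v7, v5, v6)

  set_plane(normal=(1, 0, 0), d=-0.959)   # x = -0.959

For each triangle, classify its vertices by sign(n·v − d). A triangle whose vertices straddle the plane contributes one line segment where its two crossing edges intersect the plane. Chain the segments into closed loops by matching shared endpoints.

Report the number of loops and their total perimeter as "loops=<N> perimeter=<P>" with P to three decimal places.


Straddling triangles (8 of 12):
  (v4,v1,v0) [+--] → (-0.959, -1.65, 0.7)–(-0.959, -1.65, -1)  len=1.7000
  (v2,v4,v0) [-+-] → (-0.959, 1.155, -1)–(-0.959, -1.65, -1)  len=2.8050
  (v1,v7,v3) [-+-] → (-0.959, -1.155, 1)–(-0.959, 1.65, 1)  len=2.8050
  (v5,v1,v4) [+-+] → (-0.959, -1.65, 1)–(-0.959, -1.65, 0.7)  len=0.3000
  (v5,v7,v1) [++-] → (-0.959, -1.155, 1)–(-0.959, -1.65, 1)  len=0.4950
  (v3,v7,v2) [-+-] → (-0.959, 1.65, 1)–(-0.959, 1.65, -0.7)  len=1.7000
  (v6,v4,v2) [++-] → (-0.959, 1.155, -1)–(-0.959, 1.65, -1)  len=0.4950
  (v2,v7,v6) [-++] → (-0.959, 1.65, -0.7)–(-0.959, 1.65, -1)  len=0.3000

Chained into 1 loop(s):
  loop 1: 8 segments, perimeter = 10.6000
Total perimeter = 10.600

loops=1 perimeter=10.600


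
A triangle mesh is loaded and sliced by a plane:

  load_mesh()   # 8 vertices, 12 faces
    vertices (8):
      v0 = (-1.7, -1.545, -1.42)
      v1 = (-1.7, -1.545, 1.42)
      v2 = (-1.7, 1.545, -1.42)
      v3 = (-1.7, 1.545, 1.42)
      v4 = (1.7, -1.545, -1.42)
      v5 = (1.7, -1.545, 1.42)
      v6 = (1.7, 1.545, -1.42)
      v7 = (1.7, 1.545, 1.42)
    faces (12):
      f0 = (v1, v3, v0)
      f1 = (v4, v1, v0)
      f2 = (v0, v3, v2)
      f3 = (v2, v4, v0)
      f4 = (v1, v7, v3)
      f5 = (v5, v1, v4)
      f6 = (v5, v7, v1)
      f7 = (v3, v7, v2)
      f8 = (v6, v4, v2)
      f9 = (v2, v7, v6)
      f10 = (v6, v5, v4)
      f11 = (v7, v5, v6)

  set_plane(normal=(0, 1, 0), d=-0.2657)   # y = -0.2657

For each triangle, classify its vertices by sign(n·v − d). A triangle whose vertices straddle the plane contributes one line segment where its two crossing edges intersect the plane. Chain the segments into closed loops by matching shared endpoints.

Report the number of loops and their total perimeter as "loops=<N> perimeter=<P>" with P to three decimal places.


Straddling triangles (8 of 12):
  (v1,v3,v0) [-+-] → (-1.7, -0.2657, 1.42)–(-1.7, -0.2657, -0.244203)  len=1.6642
  (v0,v3,v2) [-++] → (-1.7, -0.2657, -0.244203)–(-1.7, -0.2657, -1.42)  len=1.1758
  (v2,v4,v0) [+--] → (0.292356, -0.2657, -1.42)–(-1.7, -0.2657, -1.42)  len=1.9924
  (v1,v7,v3) [-++] → (-0.292356, -0.2657, 1.42)–(-1.7, -0.2657, 1.42)  len=1.4076
  (v5,v7,v1) [-+-] → (1.7, -0.2657, 1.42)–(-0.292356, -0.2657, 1.42)  len=1.9924
  (v6,v4,v2) [+-+] → (1.7, -0.2657, -1.42)–(0.292356, -0.2657, -1.42)  len=1.4076
  (v6,v5,v4) [+--] → (1.7, -0.2657, 0.244203)–(1.7, -0.2657, -1.42)  len=1.6642
  (v7,v5,v6) [+-+] → (1.7, -0.2657, 1.42)–(1.7, -0.2657, 0.244203)  len=1.1758

Chained into 1 loop(s):
  loop 1: 8 segments, perimeter = 12.4800
Total perimeter = 12.480

loops=1 perimeter=12.480


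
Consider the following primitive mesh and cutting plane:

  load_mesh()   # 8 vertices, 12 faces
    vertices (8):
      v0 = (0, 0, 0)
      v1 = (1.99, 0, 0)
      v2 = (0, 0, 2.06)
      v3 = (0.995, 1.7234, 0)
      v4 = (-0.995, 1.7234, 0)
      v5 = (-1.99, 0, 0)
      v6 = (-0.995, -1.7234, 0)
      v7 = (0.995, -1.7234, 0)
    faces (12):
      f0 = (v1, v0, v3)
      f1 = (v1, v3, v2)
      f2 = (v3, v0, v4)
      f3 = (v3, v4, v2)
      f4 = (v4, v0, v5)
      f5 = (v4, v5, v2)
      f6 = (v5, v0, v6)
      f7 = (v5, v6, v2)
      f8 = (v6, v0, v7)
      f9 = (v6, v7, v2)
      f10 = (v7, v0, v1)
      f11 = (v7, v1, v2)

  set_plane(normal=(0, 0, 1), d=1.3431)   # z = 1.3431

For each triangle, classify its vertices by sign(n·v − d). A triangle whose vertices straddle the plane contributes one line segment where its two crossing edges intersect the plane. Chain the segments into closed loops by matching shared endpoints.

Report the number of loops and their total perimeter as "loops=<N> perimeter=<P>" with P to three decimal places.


loops=1 perimeter=4.155

Straddling triangles (6 of 12):
  (v1,v3,v2) [--+] → (0.34627, 0.59976, 1.3431)–(0.692539, 0, 1.3431)  len=0.6925
  (v3,v4,v2) [--+] → (-0.34627, 0.59976, 1.3431)–(0.34627, 0.59976, 1.3431)  len=0.6925
  (v4,v5,v2) [--+] → (-0.692539, 0, 1.3431)–(-0.34627, 0.59976, 1.3431)  len=0.6925
  (v5,v6,v2) [--+] → (-0.34627, -0.59976, 1.3431)–(-0.692539, 0, 1.3431)  len=0.6925
  (v6,v7,v2) [--+] → (0.34627, -0.59976, 1.3431)–(-0.34627, -0.59976, 1.3431)  len=0.6925
  (v7,v1,v2) [--+] → (0.692539, 0, 1.3431)–(0.34627, -0.59976, 1.3431)  len=0.6925

Chained into 1 loop(s):
  loop 1: 6 segments, perimeter = 4.1552
Total perimeter = 4.155


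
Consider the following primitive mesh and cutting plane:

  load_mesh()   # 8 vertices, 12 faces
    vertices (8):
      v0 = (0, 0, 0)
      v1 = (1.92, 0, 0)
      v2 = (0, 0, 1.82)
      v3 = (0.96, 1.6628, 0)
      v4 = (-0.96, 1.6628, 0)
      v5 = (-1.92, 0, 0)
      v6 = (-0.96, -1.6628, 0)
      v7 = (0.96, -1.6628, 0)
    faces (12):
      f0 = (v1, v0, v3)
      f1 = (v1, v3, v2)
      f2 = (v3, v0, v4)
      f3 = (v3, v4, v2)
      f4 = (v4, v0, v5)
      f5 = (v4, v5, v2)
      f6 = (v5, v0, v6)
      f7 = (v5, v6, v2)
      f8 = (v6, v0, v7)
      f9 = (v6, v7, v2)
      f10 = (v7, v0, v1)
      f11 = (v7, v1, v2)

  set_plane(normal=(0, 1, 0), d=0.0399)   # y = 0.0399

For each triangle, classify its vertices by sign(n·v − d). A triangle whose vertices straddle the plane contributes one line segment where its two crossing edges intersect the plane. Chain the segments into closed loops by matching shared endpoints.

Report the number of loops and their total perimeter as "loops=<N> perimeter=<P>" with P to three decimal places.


loops=1 perimeter=9.004

Straddling triangles (6 of 12):
  (v1,v0,v3) [--+] → (0.0230358, 0.0399, 0)–(1.89696, 0.0399, 0)  len=1.8739
  (v1,v3,v2) [-+-] → (1.89696, 0.0399, 0)–(0.0230358, 0.0399, 1.77633)  len=2.5820
  (v3,v0,v4) [+-+] → (0.0230358, 0.0399, 0)–(-0.0230358, 0.0399, 0)  len=0.0461
  (v3,v4,v2) [++-] → (-0.0230358, 0.0399, 1.77633)–(0.0230358, 0.0399, 1.77633)  len=0.0461
  (v4,v0,v5) [+--] → (-0.0230358, 0.0399, 0)–(-1.89696, 0.0399, 0)  len=1.8739
  (v4,v5,v2) [+--] → (-1.89696, 0.0399, 0)–(-0.0230358, 0.0399, 1.77633)  len=2.5820

Chained into 1 loop(s):
  loop 1: 6 segments, perimeter = 9.0041
Total perimeter = 9.004


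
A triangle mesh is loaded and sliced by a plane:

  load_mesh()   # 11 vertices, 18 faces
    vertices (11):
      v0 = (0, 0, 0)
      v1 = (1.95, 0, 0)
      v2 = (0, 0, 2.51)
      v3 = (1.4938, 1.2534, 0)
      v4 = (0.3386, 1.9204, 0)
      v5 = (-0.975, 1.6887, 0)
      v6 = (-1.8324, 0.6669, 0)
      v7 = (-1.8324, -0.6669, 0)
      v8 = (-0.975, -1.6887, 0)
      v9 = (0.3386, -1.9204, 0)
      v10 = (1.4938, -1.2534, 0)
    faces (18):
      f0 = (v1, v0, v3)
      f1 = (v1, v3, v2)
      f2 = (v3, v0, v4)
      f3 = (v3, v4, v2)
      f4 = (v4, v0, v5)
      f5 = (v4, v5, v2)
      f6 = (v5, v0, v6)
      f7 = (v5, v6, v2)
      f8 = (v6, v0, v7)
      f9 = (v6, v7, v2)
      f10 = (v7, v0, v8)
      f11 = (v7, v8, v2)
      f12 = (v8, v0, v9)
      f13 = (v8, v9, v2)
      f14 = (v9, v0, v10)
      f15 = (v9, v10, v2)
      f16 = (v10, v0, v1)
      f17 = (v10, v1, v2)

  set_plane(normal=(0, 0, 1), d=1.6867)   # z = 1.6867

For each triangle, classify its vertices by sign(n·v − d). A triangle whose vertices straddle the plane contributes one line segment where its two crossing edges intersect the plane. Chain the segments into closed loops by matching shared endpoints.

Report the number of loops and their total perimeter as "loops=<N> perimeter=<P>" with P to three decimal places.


Straddling triangles (9 of 18):
  (v1,v3,v2) [--+] → (0.489978, 0.411125, 1.6867)–(0.639616, 0, 1.6867)  len=0.4375
  (v3,v4,v2) [--+] → (0.111063, 0.629907, 1.6867)–(0.489978, 0.411125, 1.6867)  len=0.4375
  (v4,v5,v2) [--+] → (-0.319808, 0.553907, 1.6867)–(0.111063, 0.629907, 1.6867)  len=0.4375
  (v5,v6,v2) [--+] → (-0.601042, 0.218749, 1.6867)–(-0.319808, 0.553907, 1.6867)  len=0.4375
  (v6,v7,v2) [--+] → (-0.601042, -0.218749, 1.6867)–(-0.601042, 0.218749, 1.6867)  len=0.4375
  (v7,v8,v2) [--+] → (-0.319808, -0.553907, 1.6867)–(-0.601042, -0.218749, 1.6867)  len=0.4375
  (v8,v9,v2) [--+] → (0.111063, -0.629907, 1.6867)–(-0.319808, -0.553907, 1.6867)  len=0.4375
  (v9,v10,v2) [--+] → (0.489978, -0.411125, 1.6867)–(0.111063, -0.629907, 1.6867)  len=0.4375
  (v10,v1,v2) [--+] → (0.639616, 0, 1.6867)–(0.489978, -0.411125, 1.6867)  len=0.4375

Chained into 1 loop(s):
  loop 1: 9 segments, perimeter = 3.9377
Total perimeter = 3.938

loops=1 perimeter=3.938


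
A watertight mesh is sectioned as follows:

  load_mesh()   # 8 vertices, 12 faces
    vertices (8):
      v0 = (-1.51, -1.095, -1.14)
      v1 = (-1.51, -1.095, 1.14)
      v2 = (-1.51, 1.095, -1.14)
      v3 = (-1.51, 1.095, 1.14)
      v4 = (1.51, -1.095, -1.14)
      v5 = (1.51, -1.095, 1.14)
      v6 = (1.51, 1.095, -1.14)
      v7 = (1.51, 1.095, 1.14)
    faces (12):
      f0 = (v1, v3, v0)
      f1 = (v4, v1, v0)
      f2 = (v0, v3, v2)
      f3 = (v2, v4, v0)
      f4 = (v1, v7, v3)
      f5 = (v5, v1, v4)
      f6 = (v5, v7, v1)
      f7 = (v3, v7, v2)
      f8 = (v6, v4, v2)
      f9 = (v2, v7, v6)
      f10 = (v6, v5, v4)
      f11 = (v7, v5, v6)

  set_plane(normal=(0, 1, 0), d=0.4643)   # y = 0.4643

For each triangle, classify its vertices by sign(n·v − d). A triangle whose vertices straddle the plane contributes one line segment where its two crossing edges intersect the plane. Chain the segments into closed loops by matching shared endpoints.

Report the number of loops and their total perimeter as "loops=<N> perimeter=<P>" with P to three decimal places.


loops=1 perimeter=10.600

Straddling triangles (8 of 12):
  (v1,v3,v0) [-+-] → (-1.51, 0.4643, 1.14)–(-1.51, 0.4643, 0.483381)  len=0.6566
  (v0,v3,v2) [-++] → (-1.51, 0.4643, 0.483381)–(-1.51, 0.4643, -1.14)  len=1.6234
  (v2,v4,v0) [+--] → (-0.640268, 0.4643, -1.14)–(-1.51, 0.4643, -1.14)  len=0.8697
  (v1,v7,v3) [-++] → (0.640268, 0.4643, 1.14)–(-1.51, 0.4643, 1.14)  len=2.1503
  (v5,v7,v1) [-+-] → (1.51, 0.4643, 1.14)–(0.640268, 0.4643, 1.14)  len=0.8697
  (v6,v4,v2) [+-+] → (1.51, 0.4643, -1.14)–(-0.640268, 0.4643, -1.14)  len=2.1503
  (v6,v5,v4) [+--] → (1.51, 0.4643, -0.483381)–(1.51, 0.4643, -1.14)  len=0.6566
  (v7,v5,v6) [+-+] → (1.51, 0.4643, 1.14)–(1.51, 0.4643, -0.483381)  len=1.6234

Chained into 1 loop(s):
  loop 1: 8 segments, perimeter = 10.6000
Total perimeter = 10.600


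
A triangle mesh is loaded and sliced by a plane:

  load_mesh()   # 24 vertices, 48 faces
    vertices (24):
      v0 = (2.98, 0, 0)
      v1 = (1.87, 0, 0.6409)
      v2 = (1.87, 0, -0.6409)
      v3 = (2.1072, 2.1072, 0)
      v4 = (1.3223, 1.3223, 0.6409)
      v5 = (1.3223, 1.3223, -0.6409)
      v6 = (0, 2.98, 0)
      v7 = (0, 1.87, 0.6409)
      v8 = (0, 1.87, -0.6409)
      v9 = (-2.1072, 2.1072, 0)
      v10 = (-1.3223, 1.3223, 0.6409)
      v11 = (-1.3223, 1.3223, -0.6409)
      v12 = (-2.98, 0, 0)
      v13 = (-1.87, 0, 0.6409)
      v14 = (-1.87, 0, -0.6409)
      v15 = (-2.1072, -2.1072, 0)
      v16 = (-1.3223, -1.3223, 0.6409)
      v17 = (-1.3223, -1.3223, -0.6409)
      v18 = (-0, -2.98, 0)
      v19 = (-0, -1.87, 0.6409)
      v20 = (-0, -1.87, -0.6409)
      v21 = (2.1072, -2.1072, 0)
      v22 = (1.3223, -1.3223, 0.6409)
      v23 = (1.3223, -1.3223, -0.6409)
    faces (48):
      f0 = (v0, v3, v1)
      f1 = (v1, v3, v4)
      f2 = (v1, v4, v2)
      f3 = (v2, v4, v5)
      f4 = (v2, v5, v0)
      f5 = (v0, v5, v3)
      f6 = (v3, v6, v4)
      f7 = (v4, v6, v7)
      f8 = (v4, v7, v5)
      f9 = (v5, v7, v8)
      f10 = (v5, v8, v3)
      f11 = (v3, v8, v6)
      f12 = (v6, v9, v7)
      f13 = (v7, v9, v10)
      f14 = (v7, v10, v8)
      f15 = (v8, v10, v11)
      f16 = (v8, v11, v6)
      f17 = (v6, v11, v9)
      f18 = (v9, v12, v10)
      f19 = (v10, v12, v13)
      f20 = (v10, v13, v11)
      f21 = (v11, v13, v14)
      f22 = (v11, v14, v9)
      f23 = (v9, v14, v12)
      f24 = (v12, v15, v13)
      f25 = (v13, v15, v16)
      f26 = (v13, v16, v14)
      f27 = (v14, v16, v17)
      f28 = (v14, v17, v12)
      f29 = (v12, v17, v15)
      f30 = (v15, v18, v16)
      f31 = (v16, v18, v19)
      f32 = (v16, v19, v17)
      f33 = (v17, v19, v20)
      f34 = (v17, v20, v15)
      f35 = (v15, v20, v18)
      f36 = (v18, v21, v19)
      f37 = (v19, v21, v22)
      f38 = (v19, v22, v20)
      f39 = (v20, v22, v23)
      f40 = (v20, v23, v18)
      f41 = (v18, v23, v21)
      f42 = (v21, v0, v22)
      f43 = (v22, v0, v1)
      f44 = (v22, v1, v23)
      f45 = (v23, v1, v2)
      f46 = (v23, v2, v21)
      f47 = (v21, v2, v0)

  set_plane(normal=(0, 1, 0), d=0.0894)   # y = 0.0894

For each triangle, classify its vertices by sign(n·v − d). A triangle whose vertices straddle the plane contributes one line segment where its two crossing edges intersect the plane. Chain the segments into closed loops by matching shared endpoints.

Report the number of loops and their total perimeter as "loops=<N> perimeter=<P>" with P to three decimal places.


Straddling triangles (12 of 48):
  (v0,v3,v1) [-+-] → (2.94297, 0.0894, 0)–(1.88006, 0.0894, 0.613709)  len=1.2274
  (v1,v3,v4) [-++] → (1.88006, 0.0894, 0.613709)–(1.83297, 0.0894, 0.6409)  len=0.0544
  (v1,v4,v2) [-+-] → (1.83297, 0.0894, 0.6409)–(1.83297, 0.0894, -0.554238)  len=1.1951
  (v2,v4,v5) [-++] → (1.83297, 0.0894, -0.554238)–(1.83297, 0.0894, -0.6409)  len=0.0867
  (v2,v5,v0) [-+-] → (1.83297, 0.0894, -0.6409)–(2.86792, 0.0894, -0.0433309)  len=1.1951
  (v0,v5,v3) [-++] → (2.86792, 0.0894, -0.0433309)–(2.94297, 0.0894, 0)  len=0.0867
  (v9,v12,v10) [+-+] → (-2.94297, 0.0894, 0)–(-2.86792, 0.0894, 0.0433309)  len=0.0867
  (v10,v12,v13) [+--] → (-2.86792, 0.0894, 0.0433309)–(-1.83297, 0.0894, 0.6409)  len=1.1951
  (v10,v13,v11) [+-+] → (-1.83297, 0.0894, 0.6409)–(-1.83297, 0.0894, 0.554238)  len=0.0867
  (v11,v13,v14) [+--] → (-1.83297, 0.0894, 0.554238)–(-1.83297, 0.0894, -0.6409)  len=1.1951
  (v11,v14,v9) [+-+] → (-1.83297, 0.0894, -0.6409)–(-1.88006, 0.0894, -0.613709)  len=0.0544
  (v9,v14,v12) [+--] → (-1.88006, 0.0894, -0.613709)–(-2.94297, 0.0894, 0)  len=1.2274

Chained into 2 loop(s):
  loop 1: 6 segments, perimeter = 3.8453
  loop 2: 6 segments, perimeter = 3.8453
Total perimeter = 7.691

loops=2 perimeter=7.691


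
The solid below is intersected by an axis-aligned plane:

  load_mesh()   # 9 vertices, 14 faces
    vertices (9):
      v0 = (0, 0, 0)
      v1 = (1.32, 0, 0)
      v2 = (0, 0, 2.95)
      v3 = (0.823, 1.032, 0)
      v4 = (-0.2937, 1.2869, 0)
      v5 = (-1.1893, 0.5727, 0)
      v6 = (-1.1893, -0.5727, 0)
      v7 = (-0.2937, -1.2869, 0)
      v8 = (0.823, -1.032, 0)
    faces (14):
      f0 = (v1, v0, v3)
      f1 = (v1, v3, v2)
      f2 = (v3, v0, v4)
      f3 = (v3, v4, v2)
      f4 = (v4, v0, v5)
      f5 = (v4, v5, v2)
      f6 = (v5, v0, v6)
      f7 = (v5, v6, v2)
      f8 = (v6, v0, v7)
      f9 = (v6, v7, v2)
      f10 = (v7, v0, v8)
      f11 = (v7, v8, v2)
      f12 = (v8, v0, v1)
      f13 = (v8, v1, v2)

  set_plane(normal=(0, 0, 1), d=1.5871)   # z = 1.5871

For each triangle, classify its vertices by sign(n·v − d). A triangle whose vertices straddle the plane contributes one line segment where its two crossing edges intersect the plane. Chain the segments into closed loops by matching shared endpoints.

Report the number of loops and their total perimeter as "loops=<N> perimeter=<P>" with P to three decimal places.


Straddling triangles (7 of 14):
  (v1,v3,v2) [--+] → (0.380226, 0.476784, 1.5871)–(0.60984, 0, 1.5871)  len=0.5292
  (v3,v4,v2) [--+] → (-0.135689, 0.594548, 1.5871)–(0.380226, 0.476784, 1.5871)  len=0.5292
  (v4,v5,v2) [--+] → (-0.549457, 0.264587, 1.5871)–(-0.135689, 0.594548, 1.5871)  len=0.5292
  (v5,v6,v2) [--+] → (-0.549457, -0.264587, 1.5871)–(-0.549457, 0.264587, 1.5871)  len=0.5292
  (v6,v7,v2) [--+] → (-0.135689, -0.594548, 1.5871)–(-0.549457, -0.264587, 1.5871)  len=0.5292
  (v7,v8,v2) [--+] → (0.380226, -0.476784, 1.5871)–(-0.135689, -0.594548, 1.5871)  len=0.5292
  (v8,v1,v2) [--+] → (0.60984, 0, 1.5871)–(0.380226, -0.476784, 1.5871)  len=0.5292

Chained into 1 loop(s):
  loop 1: 7 segments, perimeter = 3.7044
Total perimeter = 3.704

loops=1 perimeter=3.704


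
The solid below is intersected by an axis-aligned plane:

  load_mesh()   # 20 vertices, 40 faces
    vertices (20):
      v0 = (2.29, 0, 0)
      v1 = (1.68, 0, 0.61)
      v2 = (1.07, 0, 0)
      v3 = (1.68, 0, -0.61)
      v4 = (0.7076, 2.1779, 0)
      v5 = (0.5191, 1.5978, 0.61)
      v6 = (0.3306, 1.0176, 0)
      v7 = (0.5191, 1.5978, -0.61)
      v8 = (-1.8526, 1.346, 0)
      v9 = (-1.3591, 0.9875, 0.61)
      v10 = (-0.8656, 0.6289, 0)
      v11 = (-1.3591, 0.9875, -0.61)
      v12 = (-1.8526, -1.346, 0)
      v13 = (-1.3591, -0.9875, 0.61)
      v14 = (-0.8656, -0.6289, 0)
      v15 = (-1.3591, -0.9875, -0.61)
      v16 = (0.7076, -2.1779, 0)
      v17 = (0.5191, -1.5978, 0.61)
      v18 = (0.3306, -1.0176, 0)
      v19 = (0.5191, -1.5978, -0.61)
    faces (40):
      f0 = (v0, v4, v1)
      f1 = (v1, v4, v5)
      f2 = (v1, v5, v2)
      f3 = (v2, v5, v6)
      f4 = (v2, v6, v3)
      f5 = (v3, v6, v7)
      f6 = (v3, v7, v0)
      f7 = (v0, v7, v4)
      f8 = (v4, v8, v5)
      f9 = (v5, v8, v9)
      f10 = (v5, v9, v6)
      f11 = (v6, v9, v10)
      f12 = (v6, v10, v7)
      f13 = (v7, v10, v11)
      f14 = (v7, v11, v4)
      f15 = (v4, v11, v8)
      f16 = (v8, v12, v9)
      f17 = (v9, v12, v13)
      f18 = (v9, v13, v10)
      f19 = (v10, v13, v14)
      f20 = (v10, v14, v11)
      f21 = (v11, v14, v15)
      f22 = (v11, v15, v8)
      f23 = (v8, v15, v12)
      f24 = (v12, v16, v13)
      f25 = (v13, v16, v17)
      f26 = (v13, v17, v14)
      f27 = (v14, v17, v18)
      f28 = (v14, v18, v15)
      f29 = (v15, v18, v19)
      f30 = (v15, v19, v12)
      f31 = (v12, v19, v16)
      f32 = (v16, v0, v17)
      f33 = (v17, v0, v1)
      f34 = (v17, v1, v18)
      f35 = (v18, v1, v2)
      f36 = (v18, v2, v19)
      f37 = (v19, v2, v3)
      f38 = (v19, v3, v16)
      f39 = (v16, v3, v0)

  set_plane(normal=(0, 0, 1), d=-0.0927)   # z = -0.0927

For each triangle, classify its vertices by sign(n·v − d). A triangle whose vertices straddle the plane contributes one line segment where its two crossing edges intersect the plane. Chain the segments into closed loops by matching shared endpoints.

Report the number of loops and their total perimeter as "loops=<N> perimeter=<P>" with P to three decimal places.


loops=2 perimeter=19.749

Straddling triangles (20 of 40):
  (v2,v6,v3) [++-] → (0.535665, 0.862958, -0.0927)–(1.1627, 0, -0.0927)  len=1.0667
  (v3,v6,v7) [-+-] → (0.535665, 0.862958, -0.0927)–(0.359246, 1.10577, -0.0927)  len=0.3001
  (v3,v7,v0) [--+] → (2.02088, 0.242813, -0.0927)–(2.1973, 0, -0.0927)  len=0.3001
  (v0,v7,v4) [+-+] → (2.02088, 0.242813, -0.0927)–(0.678954, 2.08974, -0.0927)  len=2.2830
  (v6,v10,v7) [++-] → (-0.655171, 0.776141, -0.0927)–(0.359246, 1.10577, -0.0927)  len=1.0666
  (v7,v10,v11) [-+-] → (-0.655171, 0.776141, -0.0927)–(-0.940596, 0.683395, -0.0927)  len=0.3001
  (v7,v11,v4) [--+] → (0.393529, 1.997, -0.0927)–(0.678954, 2.08974, -0.0927)  len=0.3001
  (v4,v11,v8) [+-+] → (0.393529, 1.997, -0.0927)–(-1.7776, 1.29152, -0.0927)  len=2.2829
  (v10,v14,v11) [++-] → (-0.940596, -0.38326, -0.0927)–(-0.940596, 0.683395, -0.0927)  len=1.0667
  (v11,v14,v15) [-+-] → (-0.940596, -0.38326, -0.0927)–(-0.940596, -0.683395, -0.0927)  len=0.3001
  (v11,v15,v8) [--+] → (-1.7776, 0.991385, -0.0927)–(-1.7776, 1.29152, -0.0927)  len=0.3001
  (v8,v15,v12) [+-+] → (-1.7776, 0.991385, -0.0927)–(-1.7776, -1.29152, -0.0927)  len=2.2829
  (v14,v18,v15) [++-] → (0.073821, -1.01303, -0.0927)–(-0.940596, -0.683395, -0.0927)  len=1.0666
  (v15,v18,v19) [-+-] → (0.073821, -1.01303, -0.0927)–(0.359246, -1.10577, -0.0927)  len=0.3001
  (v15,v19,v12) [--+] → (-1.49218, -1.38427, -0.0927)–(-1.7776, -1.29152, -0.0927)  len=0.3001
  (v12,v19,v16) [+-+] → (-1.49218, -1.38427, -0.0927)–(0.678954, -2.08974, -0.0927)  len=2.2829
  (v18,v2,v19) [++-] → (0.986281, -0.242813, -0.0927)–(0.359246, -1.10577, -0.0927)  len=1.0667
  (v19,v2,v3) [-+-] → (0.986281, -0.242813, -0.0927)–(1.1627, 0, -0.0927)  len=0.3001
  (v19,v3,v16) [--+] → (0.855373, -1.84693, -0.0927)–(0.678954, -2.08974, -0.0927)  len=0.3001
  (v16,v3,v0) [+-+] → (0.855373, -1.84693, -0.0927)–(2.1973, 0, -0.0927)  len=2.2830

Chained into 2 loop(s):
  loop 1: 10 segments, perimeter = 6.8340
  loop 2: 10 segments, perimeter = 12.9152
Total perimeter = 19.749


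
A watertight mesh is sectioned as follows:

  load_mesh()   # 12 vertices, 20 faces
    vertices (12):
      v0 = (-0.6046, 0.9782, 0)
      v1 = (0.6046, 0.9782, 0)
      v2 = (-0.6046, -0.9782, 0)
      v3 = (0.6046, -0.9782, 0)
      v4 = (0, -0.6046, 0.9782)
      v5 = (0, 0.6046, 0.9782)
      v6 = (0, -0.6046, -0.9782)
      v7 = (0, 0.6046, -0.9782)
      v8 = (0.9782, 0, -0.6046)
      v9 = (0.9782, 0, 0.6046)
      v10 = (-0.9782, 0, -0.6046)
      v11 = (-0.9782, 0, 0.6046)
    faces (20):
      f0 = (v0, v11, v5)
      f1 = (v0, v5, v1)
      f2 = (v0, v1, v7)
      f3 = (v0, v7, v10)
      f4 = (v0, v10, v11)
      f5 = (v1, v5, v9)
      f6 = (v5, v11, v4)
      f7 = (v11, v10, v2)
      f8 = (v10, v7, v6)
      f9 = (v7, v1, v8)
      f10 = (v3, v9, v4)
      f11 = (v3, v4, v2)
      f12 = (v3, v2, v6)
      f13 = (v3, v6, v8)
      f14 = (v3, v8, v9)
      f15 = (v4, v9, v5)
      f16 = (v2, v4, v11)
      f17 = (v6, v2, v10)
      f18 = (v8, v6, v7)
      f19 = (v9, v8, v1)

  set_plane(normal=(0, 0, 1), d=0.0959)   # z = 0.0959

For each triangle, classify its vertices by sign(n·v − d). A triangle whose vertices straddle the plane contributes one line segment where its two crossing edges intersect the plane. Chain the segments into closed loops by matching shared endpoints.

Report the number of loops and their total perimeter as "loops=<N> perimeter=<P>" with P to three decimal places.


Straddling triangles (10 of 20):
  (v0,v11,v5) [-++] → (-0.663859, 0.823041, 0.0959)–(-0.545327, 0.941573, 0.0959)  len=0.1676
  (v0,v5,v1) [-+-] → (-0.545327, 0.941573, 0.0959)–(0.545327, 0.941573, 0.0959)  len=1.0907
  (v0,v10,v11) [--+] → (-0.9782, 0, 0.0959)–(-0.663859, 0.823041, 0.0959)  len=0.8810
  (v1,v5,v9) [-++] → (0.545327, 0.941573, 0.0959)–(0.663859, 0.823041, 0.0959)  len=0.1676
  (v11,v10,v2) [+--] → (-0.9782, 0, 0.0959)–(-0.663859, -0.823041, 0.0959)  len=0.8810
  (v3,v9,v4) [-++] → (0.663859, -0.823041, 0.0959)–(0.545327, -0.941573, 0.0959)  len=0.1676
  (v3,v4,v2) [-+-] → (0.545327, -0.941573, 0.0959)–(-0.545327, -0.941573, 0.0959)  len=1.0907
  (v3,v8,v9) [--+] → (0.9782, 0, 0.0959)–(0.663859, -0.823041, 0.0959)  len=0.8810
  (v2,v4,v11) [-++] → (-0.545327, -0.941573, 0.0959)–(-0.663859, -0.823041, 0.0959)  len=0.1676
  (v9,v8,v1) [+--] → (0.9782, 0, 0.0959)–(0.663859, 0.823041, 0.0959)  len=0.8810

Chained into 1 loop(s):
  loop 1: 10 segments, perimeter = 6.3759
Total perimeter = 6.376

loops=1 perimeter=6.376


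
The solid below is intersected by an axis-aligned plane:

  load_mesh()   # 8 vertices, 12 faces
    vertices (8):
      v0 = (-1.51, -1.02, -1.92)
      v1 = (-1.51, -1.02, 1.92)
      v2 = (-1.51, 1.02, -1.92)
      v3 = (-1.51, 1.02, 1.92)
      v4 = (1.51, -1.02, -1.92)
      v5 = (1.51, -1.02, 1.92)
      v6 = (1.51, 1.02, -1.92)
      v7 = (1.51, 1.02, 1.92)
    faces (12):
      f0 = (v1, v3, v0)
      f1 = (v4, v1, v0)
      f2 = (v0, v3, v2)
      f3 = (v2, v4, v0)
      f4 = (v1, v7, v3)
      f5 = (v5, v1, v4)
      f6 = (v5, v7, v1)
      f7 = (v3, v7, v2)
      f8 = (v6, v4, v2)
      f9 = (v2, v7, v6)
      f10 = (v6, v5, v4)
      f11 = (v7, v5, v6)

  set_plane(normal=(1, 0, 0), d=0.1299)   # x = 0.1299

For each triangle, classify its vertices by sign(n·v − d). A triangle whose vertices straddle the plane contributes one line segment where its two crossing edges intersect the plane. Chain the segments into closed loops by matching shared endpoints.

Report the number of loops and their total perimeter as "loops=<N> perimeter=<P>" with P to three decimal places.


loops=1 perimeter=11.760

Straddling triangles (8 of 12):
  (v4,v1,v0) [+--] → (0.1299, -1.02, -0.165171)–(0.1299, -1.02, -1.92)  len=1.7548
  (v2,v4,v0) [-+-] → (0.1299, -0.087747, -1.92)–(0.1299, -1.02, -1.92)  len=0.9323
  (v1,v7,v3) [-+-] → (0.1299, 0.087747, 1.92)–(0.1299, 1.02, 1.92)  len=0.9323
  (v5,v1,v4) [+-+] → (0.1299, -1.02, 1.92)–(0.1299, -1.02, -0.165171)  len=2.0852
  (v5,v7,v1) [++-] → (0.1299, 0.087747, 1.92)–(0.1299, -1.02, 1.92)  len=1.1077
  (v3,v7,v2) [-+-] → (0.1299, 1.02, 1.92)–(0.1299, 1.02, 0.165171)  len=1.7548
  (v6,v4,v2) [++-] → (0.1299, -0.087747, -1.92)–(0.1299, 1.02, -1.92)  len=1.1077
  (v2,v7,v6) [-++] → (0.1299, 1.02, 0.165171)–(0.1299, 1.02, -1.92)  len=2.0852

Chained into 1 loop(s):
  loop 1: 8 segments, perimeter = 11.7600
Total perimeter = 11.760


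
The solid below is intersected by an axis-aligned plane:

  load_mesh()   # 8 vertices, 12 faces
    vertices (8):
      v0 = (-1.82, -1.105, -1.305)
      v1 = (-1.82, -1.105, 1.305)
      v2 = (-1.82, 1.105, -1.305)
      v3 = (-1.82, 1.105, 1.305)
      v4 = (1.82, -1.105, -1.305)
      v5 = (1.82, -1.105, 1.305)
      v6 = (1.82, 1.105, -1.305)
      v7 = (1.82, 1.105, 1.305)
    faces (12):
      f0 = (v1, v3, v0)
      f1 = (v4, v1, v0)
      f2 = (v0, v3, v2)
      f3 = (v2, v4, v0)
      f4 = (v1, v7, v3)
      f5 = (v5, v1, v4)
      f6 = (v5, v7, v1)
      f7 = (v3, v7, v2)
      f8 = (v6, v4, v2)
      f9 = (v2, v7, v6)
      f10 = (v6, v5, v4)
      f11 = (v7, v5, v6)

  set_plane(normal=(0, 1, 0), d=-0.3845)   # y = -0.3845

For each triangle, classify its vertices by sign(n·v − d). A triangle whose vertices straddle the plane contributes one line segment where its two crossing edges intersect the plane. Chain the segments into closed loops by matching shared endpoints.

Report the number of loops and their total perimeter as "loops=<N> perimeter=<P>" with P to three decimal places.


Straddling triangles (8 of 12):
  (v1,v3,v0) [-+-] → (-1.82, -0.3845, 1.305)–(-1.82, -0.3845, -0.454093)  len=1.7591
  (v0,v3,v2) [-++] → (-1.82, -0.3845, -0.454093)–(-1.82, -0.3845, -1.305)  len=0.8509
  (v2,v4,v0) [+--] → (0.633294, -0.3845, -1.305)–(-1.82, -0.3845, -1.305)  len=2.4533
  (v1,v7,v3) [-++] → (-0.633294, -0.3845, 1.305)–(-1.82, -0.3845, 1.305)  len=1.1867
  (v5,v7,v1) [-+-] → (1.82, -0.3845, 1.305)–(-0.633294, -0.3845, 1.305)  len=2.4533
  (v6,v4,v2) [+-+] → (1.82, -0.3845, -1.305)–(0.633294, -0.3845, -1.305)  len=1.1867
  (v6,v5,v4) [+--] → (1.82, -0.3845, 0.454093)–(1.82, -0.3845, -1.305)  len=1.7591
  (v7,v5,v6) [+-+] → (1.82, -0.3845, 1.305)–(1.82, -0.3845, 0.454093)  len=0.8509

Chained into 1 loop(s):
  loop 1: 8 segments, perimeter = 12.5000
Total perimeter = 12.500

loops=1 perimeter=12.500


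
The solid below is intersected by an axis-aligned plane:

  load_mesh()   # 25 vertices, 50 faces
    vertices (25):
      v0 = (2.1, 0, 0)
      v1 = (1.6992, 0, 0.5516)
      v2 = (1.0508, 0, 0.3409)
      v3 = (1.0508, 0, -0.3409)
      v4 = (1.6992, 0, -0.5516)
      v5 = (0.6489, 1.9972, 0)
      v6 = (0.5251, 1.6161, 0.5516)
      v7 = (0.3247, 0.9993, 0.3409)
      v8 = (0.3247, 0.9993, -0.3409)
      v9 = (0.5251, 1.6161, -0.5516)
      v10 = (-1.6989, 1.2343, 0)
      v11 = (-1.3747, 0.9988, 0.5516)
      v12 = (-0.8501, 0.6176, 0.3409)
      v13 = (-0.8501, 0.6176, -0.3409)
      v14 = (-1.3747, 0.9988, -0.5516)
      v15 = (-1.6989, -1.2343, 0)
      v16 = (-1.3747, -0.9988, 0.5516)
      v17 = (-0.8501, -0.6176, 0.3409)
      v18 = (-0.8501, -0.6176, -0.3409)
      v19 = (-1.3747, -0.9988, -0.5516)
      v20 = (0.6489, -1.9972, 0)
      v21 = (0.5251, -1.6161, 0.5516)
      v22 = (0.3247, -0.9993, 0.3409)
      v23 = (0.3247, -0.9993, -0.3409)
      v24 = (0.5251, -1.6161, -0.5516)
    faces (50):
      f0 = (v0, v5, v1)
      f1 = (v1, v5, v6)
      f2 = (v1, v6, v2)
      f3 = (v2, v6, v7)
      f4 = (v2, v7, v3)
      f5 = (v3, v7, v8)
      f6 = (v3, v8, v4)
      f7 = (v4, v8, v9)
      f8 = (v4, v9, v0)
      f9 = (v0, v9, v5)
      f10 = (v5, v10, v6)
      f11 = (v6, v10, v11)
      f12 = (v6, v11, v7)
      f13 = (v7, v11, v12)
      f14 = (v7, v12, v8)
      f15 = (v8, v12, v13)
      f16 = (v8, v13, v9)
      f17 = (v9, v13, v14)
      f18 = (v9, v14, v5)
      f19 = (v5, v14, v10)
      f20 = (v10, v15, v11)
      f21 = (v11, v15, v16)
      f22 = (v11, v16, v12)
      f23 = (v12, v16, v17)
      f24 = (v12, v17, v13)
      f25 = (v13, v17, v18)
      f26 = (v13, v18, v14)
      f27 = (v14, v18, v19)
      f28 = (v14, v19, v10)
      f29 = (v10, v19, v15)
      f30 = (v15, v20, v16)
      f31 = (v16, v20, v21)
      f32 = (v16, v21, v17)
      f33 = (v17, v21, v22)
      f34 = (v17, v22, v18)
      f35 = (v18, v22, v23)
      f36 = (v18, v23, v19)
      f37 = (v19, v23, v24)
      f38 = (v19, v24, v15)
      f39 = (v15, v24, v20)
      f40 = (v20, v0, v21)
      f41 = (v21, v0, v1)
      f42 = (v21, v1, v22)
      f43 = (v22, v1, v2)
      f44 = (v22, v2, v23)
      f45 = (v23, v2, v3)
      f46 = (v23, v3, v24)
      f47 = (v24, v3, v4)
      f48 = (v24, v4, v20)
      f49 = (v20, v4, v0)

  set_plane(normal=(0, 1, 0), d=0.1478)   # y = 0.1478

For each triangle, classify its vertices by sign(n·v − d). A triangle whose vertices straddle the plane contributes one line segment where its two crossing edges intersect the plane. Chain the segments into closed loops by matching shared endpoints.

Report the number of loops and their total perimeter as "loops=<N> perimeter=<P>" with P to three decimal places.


Straddling triangles (20 of 50):
  (v0,v5,v1) [-+-] → (1.99261, 0.1478, 0)–(1.62147, 0.1478, 0.51078)  len=0.6314
  (v1,v5,v6) [-++] → (1.62147, 0.1478, 0.51078)–(1.59182, 0.1478, 0.5516)  len=0.0505
  (v1,v6,v2) [-+-] → (1.59182, 0.1478, 0.5516)–(1.00272, 0.1478, 0.36017)  len=0.6194
  (v2,v6,v7) [-++] → (1.00272, 0.1478, 0.36017)–(0.943407, 0.1478, 0.3409)  len=0.0624
  (v2,v7,v3) [-+-] → (0.943407, 0.1478, 0.3409)–(0.943407, 0.1478, -0.240059)  len=0.5810
  (v3,v7,v8) [-++] → (0.943407, 0.1478, -0.240059)–(0.943407, 0.1478, -0.3409)  len=0.1008
  (v3,v8,v4) [-+-] → (0.943407, 0.1478, -0.3409)–(1.49591, 0.1478, -0.520437)  len=0.5809
  (v4,v8,v9) [-++] → (1.49591, 0.1478, -0.520437)–(1.59182, 0.1478, -0.5516)  len=0.1009
  (v4,v9,v0) [-+-] → (1.59182, 0.1478, -0.5516)–(1.95597, 0.1478, -0.0504464)  len=0.6195
  (v0,v9,v5) [-++] → (1.95597, 0.1478, -0.0504464)–(1.99261, 0.1478, 0)  len=0.0624
  (v10,v15,v11) [+-+] → (-1.6989, 0.1478, 0)–(-1.49825, 0.1478, 0.341394)  len=0.3960
  (v11,v15,v16) [+--] → (-1.49825, 0.1478, 0.341394)–(-1.3747, 0.1478, 0.5516)  len=0.2438
  (v11,v16,v12) [+-+] → (-1.3747, 0.1478, 0.5516)–(-1.00257, 0.1478, 0.402139)  len=0.4010
  (v12,v16,v17) [+--] → (-1.00257, 0.1478, 0.402139)–(-0.8501, 0.1478, 0.3409)  len=0.1643
  (v12,v17,v13) [+-+] → (-0.8501, 0.1478, 0.3409)–(-0.8501, 0.1478, -0.081582)  len=0.4225
  (v13,v17,v18) [+--] → (-0.8501, 0.1478, -0.081582)–(-0.8501, 0.1478, -0.3409)  len=0.2593
  (v13,v18,v14) [+-+] → (-0.8501, 0.1478, -0.3409)–(-1.09851, 0.1478, -0.440671)  len=0.2677
  (v14,v18,v19) [+--] → (-1.09851, 0.1478, -0.440671)–(-1.3747, 0.1478, -0.5516)  len=0.2976
  (v14,v19,v10) [+-+] → (-1.3747, 0.1478, -0.5516)–(-1.54116, 0.1478, -0.268377)  len=0.3285
  (v10,v19,v15) [+--] → (-1.54116, 0.1478, -0.268377)–(-1.6989, 0.1478, 0)  len=0.3113

Chained into 2 loop(s):
  loop 1: 10 segments, perimeter = 3.4090
  loop 2: 10 segments, perimeter = 3.0921
Total perimeter = 6.501

loops=2 perimeter=6.501


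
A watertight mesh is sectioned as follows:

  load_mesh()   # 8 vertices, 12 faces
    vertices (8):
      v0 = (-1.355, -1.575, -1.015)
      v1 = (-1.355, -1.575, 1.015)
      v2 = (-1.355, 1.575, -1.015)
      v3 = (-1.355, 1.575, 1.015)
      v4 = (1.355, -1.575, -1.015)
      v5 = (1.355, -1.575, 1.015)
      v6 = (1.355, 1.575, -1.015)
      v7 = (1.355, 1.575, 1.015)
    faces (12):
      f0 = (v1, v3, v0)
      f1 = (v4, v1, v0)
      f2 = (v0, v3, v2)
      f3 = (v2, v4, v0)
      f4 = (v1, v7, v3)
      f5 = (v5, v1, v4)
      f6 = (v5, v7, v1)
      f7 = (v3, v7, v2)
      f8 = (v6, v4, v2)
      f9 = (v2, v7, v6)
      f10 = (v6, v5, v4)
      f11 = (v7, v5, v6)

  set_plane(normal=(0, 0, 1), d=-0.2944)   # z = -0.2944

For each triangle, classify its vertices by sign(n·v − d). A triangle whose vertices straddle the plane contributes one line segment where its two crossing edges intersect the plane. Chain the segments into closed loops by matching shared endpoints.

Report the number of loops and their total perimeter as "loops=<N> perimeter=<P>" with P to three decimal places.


loops=1 perimeter=11.720

Straddling triangles (8 of 12):
  (v1,v3,v0) [++-] → (-1.355, -0.456828, -0.2944)–(-1.355, -1.575, -0.2944)  len=1.1182
  (v4,v1,v0) [-+-] → (0.393017, -1.575, -0.2944)–(-1.355, -1.575, -0.2944)  len=1.7480
  (v0,v3,v2) [-+-] → (-1.355, -0.456828, -0.2944)–(-1.355, 1.575, -0.2944)  len=2.0318
  (v5,v1,v4) [++-] → (0.393017, -1.575, -0.2944)–(1.355, -1.575, -0.2944)  len=0.9620
  (v3,v7,v2) [++-] → (-0.393017, 1.575, -0.2944)–(-1.355, 1.575, -0.2944)  len=0.9620
  (v2,v7,v6) [-+-] → (-0.393017, 1.575, -0.2944)–(1.355, 1.575, -0.2944)  len=1.7480
  (v6,v5,v4) [-+-] → (1.355, 0.456828, -0.2944)–(1.355, -1.575, -0.2944)  len=2.0318
  (v7,v5,v6) [++-] → (1.355, 0.456828, -0.2944)–(1.355, 1.575, -0.2944)  len=1.1182

Chained into 1 loop(s):
  loop 1: 8 segments, perimeter = 11.7200
Total perimeter = 11.720
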